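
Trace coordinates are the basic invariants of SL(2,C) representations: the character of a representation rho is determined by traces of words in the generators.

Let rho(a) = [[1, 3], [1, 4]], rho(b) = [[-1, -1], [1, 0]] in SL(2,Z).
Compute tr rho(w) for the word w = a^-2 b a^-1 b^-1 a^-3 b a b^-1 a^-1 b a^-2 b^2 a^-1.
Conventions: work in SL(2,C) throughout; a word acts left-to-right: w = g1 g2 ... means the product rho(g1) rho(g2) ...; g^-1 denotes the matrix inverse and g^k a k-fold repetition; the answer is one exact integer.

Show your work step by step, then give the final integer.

rho(a^-1) = [[4, -3], [-1, 1]]
... * rho(a^-1) = [[4, -3], [-1, 1]]  ->  [[19, -15], [-5, 4]]
... * rho(b) = [[-1, -1], [1, 0]]  ->  [[-34, -19], [9, 5]]
... * rho(a^-1) = [[4, -3], [-1, 1]]  ->  [[-117, 83], [31, -22]]
... * rho(b^-1) = [[0, 1], [-1, -1]]  ->  [[-83, -200], [22, 53]]
... * rho(a^-1) = [[4, -3], [-1, 1]]  ->  [[-132, 49], [35, -13]]
... * rho(a^-1) = [[4, -3], [-1, 1]]  ->  [[-577, 445], [153, -118]]
... * rho(a^-1) = [[4, -3], [-1, 1]]  ->  [[-2753, 2176], [730, -577]]
... * rho(b) = [[-1, -1], [1, 0]]  ->  [[4929, 2753], [-1307, -730]]
... * rho(a) = [[1, 3], [1, 4]]  ->  [[7682, 25799], [-2037, -6841]]
... * rho(b^-1) = [[0, 1], [-1, -1]]  ->  [[-25799, -18117], [6841, 4804]]
... * rho(a^-1) = [[4, -3], [-1, 1]]  ->  [[-85079, 59280], [22560, -15719]]
... * rho(b) = [[-1, -1], [1, 0]]  ->  [[144359, 85079], [-38279, -22560]]
... * rho(a^-1) = [[4, -3], [-1, 1]]  ->  [[492357, -347998], [-130556, 92277]]
... * rho(a^-1) = [[4, -3], [-1, 1]]  ->  [[2317426, -1825069], [-614501, 483945]]
... * rho(b) = [[-1, -1], [1, 0]]  ->  [[-4142495, -2317426], [1098446, 614501]]
... * rho(b) = [[-1, -1], [1, 0]]  ->  [[1825069, 4142495], [-483945, -1098446]]
... * rho(a^-1) = [[4, -3], [-1, 1]]  ->  [[3157781, -1332712], [-837334, 353389]]
tr = 3157781 + 353389 = 3511170

3511170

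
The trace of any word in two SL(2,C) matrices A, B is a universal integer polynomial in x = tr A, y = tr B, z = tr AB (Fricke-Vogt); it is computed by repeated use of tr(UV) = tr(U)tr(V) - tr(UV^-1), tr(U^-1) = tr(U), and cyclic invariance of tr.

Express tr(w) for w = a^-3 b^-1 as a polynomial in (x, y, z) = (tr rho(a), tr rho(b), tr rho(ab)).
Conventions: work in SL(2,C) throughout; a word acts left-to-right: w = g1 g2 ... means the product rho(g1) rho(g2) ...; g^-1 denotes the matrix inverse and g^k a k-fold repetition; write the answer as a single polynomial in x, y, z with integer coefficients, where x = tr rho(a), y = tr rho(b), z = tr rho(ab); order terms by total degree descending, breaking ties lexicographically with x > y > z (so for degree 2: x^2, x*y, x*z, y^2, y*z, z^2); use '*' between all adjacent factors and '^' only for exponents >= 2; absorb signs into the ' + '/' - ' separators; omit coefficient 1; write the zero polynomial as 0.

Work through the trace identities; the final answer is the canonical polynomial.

next, trace(b^-1) = trace(b) = y
trace(b^-1 a) = trace(a) trace(b) - trace(a b) = x*y - z
trace(b^-1 a^-1) = trace(b^-1) trace(a) - trace(b^-1 a) = z
trace(b^-1 a^-2) = trace(b^-1 a^-1) trace(a) - trace(b^-1) = x*z - y
trace(a^-3 b^-1) = trace(b^-1 a^-2) trace(a) - trace(b^-1 a^-1) = x^2*z - x*y - z

x^2*z - x*y - z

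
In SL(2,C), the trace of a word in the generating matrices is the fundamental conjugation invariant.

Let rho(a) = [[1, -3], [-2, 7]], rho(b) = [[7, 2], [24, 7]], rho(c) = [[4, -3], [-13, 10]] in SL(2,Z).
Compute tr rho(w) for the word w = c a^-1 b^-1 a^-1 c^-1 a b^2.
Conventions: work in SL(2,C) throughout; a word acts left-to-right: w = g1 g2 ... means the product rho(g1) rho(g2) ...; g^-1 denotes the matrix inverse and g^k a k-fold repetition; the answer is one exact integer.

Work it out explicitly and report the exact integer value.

115990

rho(c) = [[4, -3], [-13, 10]]
... * rho(a^-1) = [[7, 3], [2, 1]]  ->  [[22, 9], [-71, -29]]
... * rho(b^-1) = [[7, -2], [-24, 7]]  ->  [[-62, 19], [199, -61]]
... * rho(a^-1) = [[7, 3], [2, 1]]  ->  [[-396, -167], [1271, 536]]
... * rho(c^-1) = [[10, 3], [13, 4]]  ->  [[-6131, -1856], [19678, 5957]]
... * rho(a) = [[1, -3], [-2, 7]]  ->  [[-2419, 5401], [7764, -17335]]
... * rho(b) = [[7, 2], [24, 7]]  ->  [[112691, 32969], [-361692, -105817]]
... * rho(b) = [[7, 2], [24, 7]]  ->  [[1580093, 456165], [-5071452, -1464103]]
tr = 1580093 + -1464103 = 115990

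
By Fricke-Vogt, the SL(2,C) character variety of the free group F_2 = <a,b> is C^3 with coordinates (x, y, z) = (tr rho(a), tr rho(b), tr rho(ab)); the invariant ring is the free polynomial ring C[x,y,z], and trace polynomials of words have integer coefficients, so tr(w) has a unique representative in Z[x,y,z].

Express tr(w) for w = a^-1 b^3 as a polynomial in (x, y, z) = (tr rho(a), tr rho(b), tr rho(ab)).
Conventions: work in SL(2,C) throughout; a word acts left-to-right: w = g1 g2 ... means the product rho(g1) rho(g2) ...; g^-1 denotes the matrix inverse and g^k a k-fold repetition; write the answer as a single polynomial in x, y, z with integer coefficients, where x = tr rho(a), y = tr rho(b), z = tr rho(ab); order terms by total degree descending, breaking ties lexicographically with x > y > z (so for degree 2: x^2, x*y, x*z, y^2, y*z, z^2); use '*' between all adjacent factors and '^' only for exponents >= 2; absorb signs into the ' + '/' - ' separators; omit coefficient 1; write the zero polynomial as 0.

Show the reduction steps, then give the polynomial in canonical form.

x*y^3 - y^2*z - 2*x*y + z

trace(b^2) = trace(b) * trace(b) - trace(1) = y^2 - 2
trace(b^3) = trace(b) * trace(b^2) - trace(b) = y^3 - 3*y
trace(a b^2) = trace(b) * trace(a b) - trace(a) = y*z - x
trace(b^3 a) = trace(b) * trace(a b^2) - trace(a b) = y^2*z - x*y - z
trace(a^-1 b^3) = trace(b^3) * trace(a) - trace(b^3 a) = x*y^3 - y^2*z - 2*x*y + z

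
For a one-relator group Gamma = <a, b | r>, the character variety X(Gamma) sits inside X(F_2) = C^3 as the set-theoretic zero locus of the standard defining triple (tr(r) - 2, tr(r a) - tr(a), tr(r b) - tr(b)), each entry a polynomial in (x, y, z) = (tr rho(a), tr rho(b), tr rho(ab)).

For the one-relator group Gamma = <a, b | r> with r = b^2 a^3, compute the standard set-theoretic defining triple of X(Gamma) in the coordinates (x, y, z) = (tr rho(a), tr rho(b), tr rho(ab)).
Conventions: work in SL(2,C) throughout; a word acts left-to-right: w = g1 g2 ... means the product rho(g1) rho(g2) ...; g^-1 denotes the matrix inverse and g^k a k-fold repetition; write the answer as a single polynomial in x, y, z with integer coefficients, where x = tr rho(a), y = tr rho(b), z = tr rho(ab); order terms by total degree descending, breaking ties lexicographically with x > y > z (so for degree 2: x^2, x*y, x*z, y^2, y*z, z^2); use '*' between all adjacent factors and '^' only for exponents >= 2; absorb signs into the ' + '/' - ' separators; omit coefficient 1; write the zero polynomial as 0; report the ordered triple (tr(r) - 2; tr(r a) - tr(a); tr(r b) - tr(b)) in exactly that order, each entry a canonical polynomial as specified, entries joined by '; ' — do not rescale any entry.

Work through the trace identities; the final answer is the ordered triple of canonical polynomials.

tr(a^2 b) = tr(a) * tr(b a) - tr(b) = x*z - y
reduce: tr(a^2) = tr(a) * tr(a) - tr(1) = x^2 - 2
tr(a b^2 a) = tr(b) * tr(a^2 b) - tr(a^2) = x*y*z - x^2 - y^2 + 2
so tr(a b^2) = tr(b) * tr(a b) - tr(a) = y*z - x
tr(b^2 a^3) = tr(a) * tr(a b^2 a) - tr(a b^2) = x^2*y*z - x^3 - x*y^2 - y*z + 3*x
tr(a^2 b a) = tr(a) * tr(a b a) - tr(a b)   [square of a] = x^2*z - x*y - z
tr(a^4 b) = tr(a) * tr(a^2 b a) - tr(a^2 b)   [square of a] = x^3*z - x^2*y - 2*x*z + y
reduce: tr(a^3) = tr(a) * tr(a^2) - tr(a)   [square of a] = x^3 - 3*x
so tr(a^4) = tr(a) * tr(a^3) - tr(a^2)   [square of a] = x^4 - 4*x^2 + 2
tr(b^2 a^4) = tr(b) * tr(a^4 b) - tr(a^4)   [square of b] = x^3*y*z - x^4 - x^2*y^2 - 2*x*y*z + 4*x^2 + y^2 - 2
reduce: tr(b^2 a^3 b) = tr(b) * tr(a^3 b^2) - tr(a^3 b)  (reduce the b square) = x^2*y^2*z - x^3*y - x*y^3 - x^2*z - y^2*z + 4*x*y + z
assemble the triple (tr(r) - 2; tr(r a) - x; tr(r b) - y)

x^2*y*z - x^3 - x*y^2 - y*z + 3*x - 2; x^3*y*z - x^4 - x^2*y^2 - 2*x*y*z + 4*x^2 + y^2 - x - 2; x^2*y^2*z - x^3*y - x*y^3 - x^2*z - y^2*z + 4*x*y - y + z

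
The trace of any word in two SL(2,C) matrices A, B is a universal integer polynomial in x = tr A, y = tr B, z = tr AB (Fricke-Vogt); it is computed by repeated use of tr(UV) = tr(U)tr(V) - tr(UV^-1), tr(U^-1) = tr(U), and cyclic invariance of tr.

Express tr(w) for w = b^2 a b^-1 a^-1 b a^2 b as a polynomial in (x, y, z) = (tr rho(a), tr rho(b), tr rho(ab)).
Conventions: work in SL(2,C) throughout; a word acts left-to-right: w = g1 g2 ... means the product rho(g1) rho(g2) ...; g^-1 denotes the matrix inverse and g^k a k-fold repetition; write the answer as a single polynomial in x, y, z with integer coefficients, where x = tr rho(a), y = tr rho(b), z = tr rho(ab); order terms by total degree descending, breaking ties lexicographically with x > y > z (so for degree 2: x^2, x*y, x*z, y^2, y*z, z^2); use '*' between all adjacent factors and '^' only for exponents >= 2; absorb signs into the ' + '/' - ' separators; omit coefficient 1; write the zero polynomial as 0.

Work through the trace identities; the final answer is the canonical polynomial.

-x^2*y^3*z^2 + 2*x^3*y^2*z + 2*x*y^4*z + x*y^2*z^3 - x^4*y - 2*x^2*y^3 - y^5 - y^3*z^2 - x^3*z - 6*x*y^2*z - x*z^3 + 5*x^2*y + 5*y^3 + 2*y*z^2 + 3*x*z - 5*y

trace(b^2 a) = trace(b) * trace(a b) - trace(a)  (reduce the b square) = y*z - x
and trace(b^2) = trace(b) * trace(b) - trace(1)  (reduce the b square) = y^2 - 2
trace(a^2 b^2) = trace(a) * trace(b^2 a) - trace(b^2)  (reduce the a square) = x*y*z - x^2 - y^2 + 2
next, trace(a^2 b) = trace(a) * trace(b a) - trace(b)  (reduce the a square) = x*z - y
and trace(b^2 a^2 b) = trace(b) * trace(a^2 b^2) - trace(a^2 b)  (reduce the b square) = x*y^2*z - x^2*y - y^3 - x*z + 3*y
trace(b a^2 b^3) = trace(b) * trace(b^2 a^2 b) - trace(b^2 a^2)  (reduce the b square) = x*y^3*z - x^2*y^2 - y^4 - 2*x*y*z + x^2 + 4*y^2 - 2
trace(b a b a) = trace(a b) * trace(a b) - trace(1)  (split on a) = z^2 - 2
trace(a b a^2 b) = trace(a) * trace(b a b a) - trace(b a b)  (reduce the a square) = x*z^2 - y*z - x
and trace(a b a^2) = trace(a) * trace(b a^2) - trace(b a)  (reduce the a square) = x^2*z - x*y - z
trace(a^2 b^2 a b) = trace(b) * trace(a b a^2 b) - trace(a b a^2)  (reduce the b square) = x*y*z^2 - x^2*z - y^2*z + z
next, trace(a^2 b^2 a) = trace(a) * trace(a b^2 a) - trace(a b^2)  (reduce the a square) = x^2*y*z - x^3 - x*y^2 - y*z + 3*x
next, trace(b a b^2 a^2 b) = trace(b) * trace(a^2 b^2 a b) - trace(a^2 b^2 a)  (reduce the b square) = x*y^2*z^2 - 2*x^2*y*z - y^3*z + x^3 + x*y^2 + 2*y*z - 3*x
trace(b a b^2 a) = trace(b) * trace(a b a b) - trace(a b a)  (reduce the b square) = y*z^2 - x*z - y
trace(b a b^2) = trace(b) * trace(a b^2) - trace(a b)  (reduce the b square) = y^2*z - x*y - z
trace(b a b^2 a^2) = trace(a) * trace(b a b^2 a) - trace(b a b^2)  (reduce the a square) = x*y*z^2 - x^2*z - y^2*z + z
next, trace(b a^2 b^3 a b) = trace(b) * trace(b a b^2 a^2 b) - trace(b a b^2 a^2)  (reduce the b square) = x*y^3*z^2 - 2*x^2*y^2*z - y^4*z + x^3*y + x*y^3 - x*y*z^2 + x^2*z + 3*y^2*z - 3*x*y - z
and trace(b a b a b a) = trace(b a) * trace(b a b a) - trace(b^-1 a^-1)  (split on b) = z^3 - 3*z
trace(a b a b a^2 b) = trace(a) * trace(b a b a b a) - trace(b a b a b)  (reduce the a square) = x*z^3 - y*z^2 - 2*x*z + y
trace(a b a b a^2) = trace(a) * trace(b a b a^2) - trace(b a b a)  (reduce the a square) = x^2*z^2 - x*y*z - x^2 - z^2 + 2
trace(a b a b a^2 b^2) = trace(b) * trace(a b a b a^2 b) - trace(a b a b a^2)  (reduce the b square) = x*y*z^3 - x^2*z^2 - y^2*z^2 - x*y*z + x^2 + y^2 + z^2 - 2
trace(b a^2 b^3 a b a) = trace(b) * trace(a b a b a^2 b^2) - trace(a b a b a^2 b)  (reduce the b square) = x*y^2*z^3 - x^2*y*z^2 - y^3*z^2 - x*y^2*z - x*z^3 + x^2*y + y^3 + 2*y*z^2 + 2*x*z - 3*y
next, trace(a^-1 b a^2 b^3 a b) = trace(b a^2 b^3 a b) * trace(a) - trace(b a^2 b^3 a b a)  (eliminate a^-1) = x^2*y^3*z^2 - 2*x^3*y^2*z - x*y^4*z - x*y^2*z^3 + x^4*y + x^2*y^3 + y^3*z^2 + x^3*z + 4*x*y^2*z + x*z^3 - 4*x^2*y - y^3 - 2*y*z^2 - 3*x*z + 3*y
next, trace(b^2 a b^-1 a^-1 b a^2 b) = trace(a^-1 b a^2 b^3 a) * trace(b) - trace(a^-1 b a^2 b^3 a b)  (eliminate b^-1) = -x^2*y^3*z^2 + 2*x^3*y^2*z + 2*x*y^4*z + x*y^2*z^3 - x^4*y - 2*x^2*y^3 - y^5 - y^3*z^2 - x^3*z - 6*x*y^2*z - x*z^3 + 5*x^2*y + 5*y^3 + 2*y*z^2 + 3*x*z - 5*y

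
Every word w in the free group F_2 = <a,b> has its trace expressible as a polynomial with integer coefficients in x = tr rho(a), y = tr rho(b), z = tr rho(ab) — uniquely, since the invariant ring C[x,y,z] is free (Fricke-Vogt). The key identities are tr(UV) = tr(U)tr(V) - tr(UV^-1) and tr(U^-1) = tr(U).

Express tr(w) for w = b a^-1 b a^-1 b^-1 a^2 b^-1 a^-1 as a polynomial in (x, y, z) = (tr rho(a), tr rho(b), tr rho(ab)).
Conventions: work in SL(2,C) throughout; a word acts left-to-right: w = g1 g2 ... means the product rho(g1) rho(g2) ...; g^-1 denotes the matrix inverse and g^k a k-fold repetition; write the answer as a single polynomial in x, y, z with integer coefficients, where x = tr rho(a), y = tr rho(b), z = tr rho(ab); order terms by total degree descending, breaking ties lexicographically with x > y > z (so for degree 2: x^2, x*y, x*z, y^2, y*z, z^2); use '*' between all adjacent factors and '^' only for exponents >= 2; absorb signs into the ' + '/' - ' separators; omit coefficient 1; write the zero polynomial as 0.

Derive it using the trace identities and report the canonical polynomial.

tr(a^2 b) = tr(a) tr(b a) - tr(b)  (reduce the a square) = x*z - y
so tr(a^2) = tr(a) tr(a) - tr(1)  (reduce the a square) = x^2 - 2
tr(b a^2 b) = tr(b) tr(a^2 b) - tr(a^2)  (reduce the b square) = x*y*z - x^2 - y^2 + 2
so tr(b a b a) = tr(a b) tr(a b) - tr(1)  (split on a) = z^2 - 2
tr(b a b) = tr(b) tr(a b) - tr(a)  (reduce the b square) = y*z - x
tr(b a^2 b a) = tr(a) tr(b a b a) - tr(b a b)  (reduce the a square) = x*z^2 - y*z - x
reduce: tr(a^-1 b a^2 b) = tr(b a^2 b) tr(a) - tr(b a^2 b a)  (eliminate a^-1) = x^2*y*z - x^3 - x*y^2 - x*z^2 + y*z + 3*x
so tr(a^2 b^-1 a^-1 b) = tr(a^-1 b a^2) tr(b) - tr(a^-1 b a^2 b)  (eliminate b^-1) = -x^2*y*z + x^3 + x*y^2 + x*z^2 - 3*x
tr(a b^3 a) = tr(b) tr(a^2 b^2) - tr(a^2 b)  (reduce the b square) = x*y^2*z - x^2*y - y^3 - x*z + 3*y
tr(a b^3) = tr(b) tr(b a b) - tr(b a)  (reduce the b square) = y^2*z - x*y - z
tr(b^2 a^3 b) = tr(a) tr(a b^3 a) - tr(a b^3)  (reduce the a square) = x^2*y^2*z - x^3*y - x*y^3 - x^2*z - y^2*z + 4*x*y + z
reduce: tr(b a b^2 a) = tr(b) tr(a b a b) - tr(a b a)  (reduce the b square) = y*z^2 - x*z - y
tr(b a b^2 a^2) = tr(a) tr(b a b^2 a) - tr(b a b^2)  (reduce the a square) = x*y*z^2 - x^2*z - y^2*z + z
so tr(b^2 a^3 b a) = tr(a) tr(b a b^2 a^2) - tr(b a b^2 a)  (reduce the a square) = x^2*y*z^2 - x^3*z - x*y^2*z - y*z^2 + 2*x*z + y
tr(a^-1 b^2 a^3 b) = tr(b^2 a^3 b) tr(a) - tr(b^2 a^3 b a)  (eliminate a^-1) = x^3*y^2*z - x^4*y - x^2*y^3 - x^2*y*z^2 + 4*x^2*y + y*z^2 - x*z - y
so tr(a^2 b^-1 a^-1 b^2 a) = tr(a^-1 b^2 a^3) tr(b) - tr(a^-1 b^2 a^3 b)  (eliminate b^-1) = -x^3*y^2*z + x^4*y + x^2*y^3 + x^2*y*z^2 + x*y^2*z - 5*x^2*y - y^3 - y*z^2 + x*z + 3*y
reduce: tr(a b a^2) = tr(a) tr(a b a) - tr(a b)  (reduce the a square) = x^2*z - x*y - z
tr(b^2 a b a^2) = tr(b) tr(a b a^2 b) - tr(a b a^2)  (reduce the b square) = x*y*z^2 - x^2*z - y^2*z + z
tr(a b^2 a b a^2) = tr(a) tr(b^2 a b a^2) - tr(b^2 a b a)  (reduce the a square) = x^2*y*z^2 - x^3*z - x*y^2*z - y*z^2 + 2*x*z + y
tr(b a b a b a) = tr(b a b a) tr(b a) - tr(a b)  (split on b) = z^3 - 3*z
so tr(a b a^2 b a b) = tr(a) tr(b a b a b a) - tr(b a b a b)  (reduce the a square) = x*z^3 - y*z^2 - 2*x*z + y
so tr(a b a^2 b a) = tr(a) tr(b a^2 b a) - tr(b a^2 b)  (reduce the a square) = x^2*z^2 - 2*x*y*z + y^2 - 2
tr(a b^2 a b a^2 b) = tr(b) tr(a b a^2 b a b) - tr(a b a^2 b a)  (reduce the b square) = x*y*z^3 - x^2*z^2 - y^2*z^2 + 2
tr(b^2 a b a^2 b^-1 a) = tr(a b^2 a b a^2) tr(b) - tr(a b^2 a b a^2 b)  (eliminate b^-1) = x^2*y^2*z^2 - x^3*y*z - x*y^3*z - x*y*z^3 + x^2*z^2 + 2*x*y*z + y^2 - 2
tr(a^2 b^-1 a^-1 b^2 a b) = tr(b^2 a b a^2 b^-1) tr(a) - tr(b^2 a b a^2 b^-1 a)  (eliminate a^-1) = -x^2*y^2*z^2 + x^3*y*z + x*y^3*z + x*y*z^3 - 3*x*y*z - x^2 - y^2 + 2
tr(b^-1 a^2 b^-1 a^-1 b^2 a) = tr(a^2 b^-1 a^-1 b^2 a) tr(b) - tr(a^2 b^-1 a^-1 b^2 a b)  (eliminate b^-1) = -x^3*y^3*z + x^4*y^2 + x^2*y^4 + 2*x^2*y^2*z^2 - x^3*y*z - x*y*z^3 - 5*x^2*y^2 - y^4 - y^2*z^2 + 4*x*y*z + x^2 + 4*y^2 - 2
tr(b a^-1 b^-1 a^2 b^-1 a^-1 b) = tr(b^-1 a^2 b^-1 a^-1 b^2) tr(a) - tr(b^-1 a^2 b^-1 a^-1 b^2 a)  (eliminate a^-1) = x^3*y^3*z - x^4*y^2 - x^2*y^4 - 2*x^2*y^2*z^2 + x*y*z^3 + x^4 + 6*x^2*y^2 + x^2*z^2 + y^4 + y^2*z^2 - 4*x*y*z - 4*x^2 - 4*y^2 + 2
tr(a b a b a^-1 b) = tr(b a b a b) tr(a) - tr(b a b a b a)  (eliminate a^-1) = x*y*z^2 - x^2*z - z^3 - x*y + 3*z
tr(b a b a^-1 b^-1 a) = tr(a b a b a^-1) tr(b) - tr(a b a b a^-1 b)  (eliminate b^-1) = -x*y*z^2 + x^2*z + y^2*z + z^3 - 3*z
so tr(b a^3 b) = tr(a) tr(b^2 a^2) - tr(b^2 a)  (reduce the a square) = x^2*y*z - x^3 - x*y^2 - y*z + 3*x
tr(b a^3 b a) = tr(a) tr(b a b a^2) - tr(b a b a)  (reduce the a square) = x^2*z^2 - x*y*z - x^2 - z^2 + 2
reduce: tr(a^2 b a^-1 b a) = tr(b a^3 b) tr(a) - tr(b a^3 b a)  (eliminate a^-1) = x^3*y*z - x^4 - x^2*y^2 - x^2*z^2 + 4*x^2 + z^2 - 2
reduce: tr(b a b a^3 b a) = tr(a) tr(b a b a b a^2) - tr(b a b a b a)  (reduce the a square) = x^2*z^3 - x*y*z^2 - 2*x^2*z - z^3 + x*y + 3*z
so tr(a^2 b a^-1 b a b a) = tr(b a b a^3 b) tr(a) - tr(b a b a^3 b a)  (eliminate a^-1) = x^3*y*z^2 - x^4*z - x^2*y^2*z - x^2*z^3 + 4*x^2*z + z^3 - 3*z
reduce: tr(b a b a b a^2 b) = tr(b) tr(a b a b a^2 b) - tr(a b a b a^2)  (reduce the b square) = x*y*z^3 - x^2*z^2 - y^2*z^2 - x*y*z + x^2 + y^2 + z^2 - 2
reduce: tr(b a b a b a b a) = tr(b a b a b a) tr(b a) - tr(a b a b)  (split on b) = z^4 - 4*z^2 + 2
tr(b a b a b a b) = tr(b) tr(a b a b a b) - tr(a b a b a)  (reduce the b square) = y*z^3 - x*z^2 - 2*y*z + x
reduce: tr(b a b a b a^2 b a) = tr(a) tr(b a b a b a b a) - tr(b a b a b a b)  (reduce the a square) = x*z^4 - y*z^3 - 3*x*z^2 + 2*y*z + x
tr(a^2 b a^-1 b a b a b) = tr(b a b a b a^2 b) tr(a) - tr(b a b a b a^2 b a)  (eliminate a^-1) = x^2*y*z^3 - x^3*z^2 - x*y^2*z^2 - x*z^4 - x^2*y*z + y*z^3 + x^3 + x*y^2 + 4*x*z^2 - 2*y*z - 3*x
reduce: tr(b^-1 a^2 b a^-1 b a b a) = tr(a^2 b a^-1 b a b a) tr(b) - tr(a^2 b a^-1 b a b a b)  (eliminate b^-1) = x^3*y^2*z^2 - x^4*y*z - x^2*y^3*z - 2*x^2*y*z^3 + x^3*z^2 + x*y^2*z^2 + x*z^4 + 5*x^2*y*z - x^3 - x*y^2 - 4*x*z^2 - y*z + 3*x
tr(a^-1 b a b a^-1 b^-1 a^2 b) = tr(b^-1 a^2 b a^-1 b a b) tr(a) - tr(b^-1 a^2 b a^-1 b a b a)  (eliminate a^-1) = -x^3*y^2*z^2 + 2*x^4*y*z + x^2*y^3*z + 2*x^2*y*z^3 - x^5 - x^3*y^2 - 2*x^3*z^2 - x*y^2*z^2 - x*z^4 - 5*x^2*y*z + 5*x^3 + x*y^2 + 5*x*z^2 + y*z - 5*x
tr(b a^-1 b^-1 a^2 b^-1 a^-1 b a) = tr(a^-1 b a b a^-1 b^-1 a^2) tr(b) - tr(a^-1 b a b a^-1 b^-1 a^2 b)  (eliminate b^-1) = x^3*y^2*z^2 - 2*x^4*y*z - x^2*y^3*z - 2*x^2*y*z^3 + x^5 + x^3*y^2 + 2*x^3*z^2 + x*z^4 + 6*x^2*y*z + y^3*z + y*z^3 - 5*x^3 - x*y^2 - 5*x*z^2 - 4*y*z + 5*x
so tr(b a^-1 b a^-1 b^-1 a^2 b^-1 a^-1) = tr(b a^-1 b^-1 a^2 b^-1 a^-1 b) tr(a) - tr(b a^-1 b^-1 a^2 b^-1 a^-1 b a)  (eliminate a^-1) = x^4*y^3*z - x^5*y^2 - x^3*y^4 - 3*x^3*y^2*z^2 + 2*x^4*y*z + x^2*y^3*z + 3*x^2*y*z^3 + 5*x^3*y^2 - x^3*z^2 + x*y^4 + x*y^2*z^2 - x*z^4 - 10*x^2*y*z - y^3*z - y*z^3 + x^3 - 3*x*y^2 + 5*x*z^2 + 4*y*z - 3*x

x^4*y^3*z - x^5*y^2 - x^3*y^4 - 3*x^3*y^2*z^2 + 2*x^4*y*z + x^2*y^3*z + 3*x^2*y*z^3 + 5*x^3*y^2 - x^3*z^2 + x*y^4 + x*y^2*z^2 - x*z^4 - 10*x^2*y*z - y^3*z - y*z^3 + x^3 - 3*x*y^2 + 5*x*z^2 + 4*y*z - 3*x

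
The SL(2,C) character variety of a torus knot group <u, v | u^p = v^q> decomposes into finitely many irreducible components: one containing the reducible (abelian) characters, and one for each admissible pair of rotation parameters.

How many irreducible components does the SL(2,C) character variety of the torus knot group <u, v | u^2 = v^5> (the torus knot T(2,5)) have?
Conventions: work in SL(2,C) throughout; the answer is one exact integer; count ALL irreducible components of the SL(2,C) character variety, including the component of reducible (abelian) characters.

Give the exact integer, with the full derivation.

3

Gamma = < u, v | u^2 = v^5 > (torus knot T(2,5)); the central element u^2 = v^5 acts as +I or -I in any irreducible SL(2,C) representation.
This locks tr(u) to 2*cos(pi*alpha/2), alpha in 1..1, and tr(v) to 2*cos(pi*beta/5), beta in 1..4, on each component of irreducible characters.
The two central values (-1)^alpha I and (-1)^beta I must be the same matrix, so alpha and beta share a parity.
Counting: 1 odd alphas x 2 odd betas + 0 even alphas x 2 even betas = 2 + 0 = 2.
That is 2 components of irreducible characters, and with the reducible (abelian) component the total is 3.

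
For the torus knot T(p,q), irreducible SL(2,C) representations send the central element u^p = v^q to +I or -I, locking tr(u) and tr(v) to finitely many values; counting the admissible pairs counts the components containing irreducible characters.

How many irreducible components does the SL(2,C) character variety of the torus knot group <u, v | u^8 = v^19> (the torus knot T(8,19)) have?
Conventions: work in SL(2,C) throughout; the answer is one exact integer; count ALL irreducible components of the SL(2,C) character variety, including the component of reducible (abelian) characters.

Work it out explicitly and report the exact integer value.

64

Gamma = < u, v | u^8 = v^19 > (torus knot T(8,19)); the central element u^8 = v^19 acts as +I or -I in any irreducible SL(2,C) representation.
On an irreducible component, tr(u) is locked at 2*cos(pi*alpha/8) for some alpha in 1..7, and tr(v) at 2*cos(pi*beta/19) for some beta in 1..18.
Consistency of u^8 = (-1)^alpha I with v^19 = (-1)^beta I forces alpha = beta (mod 2).
Enumerate parity-matched pairs: 4*9 odd-odd plus 3*9 even-even gives 63.
That is 63 components of irreducible characters, and with the reducible (abelian) component the total is 64.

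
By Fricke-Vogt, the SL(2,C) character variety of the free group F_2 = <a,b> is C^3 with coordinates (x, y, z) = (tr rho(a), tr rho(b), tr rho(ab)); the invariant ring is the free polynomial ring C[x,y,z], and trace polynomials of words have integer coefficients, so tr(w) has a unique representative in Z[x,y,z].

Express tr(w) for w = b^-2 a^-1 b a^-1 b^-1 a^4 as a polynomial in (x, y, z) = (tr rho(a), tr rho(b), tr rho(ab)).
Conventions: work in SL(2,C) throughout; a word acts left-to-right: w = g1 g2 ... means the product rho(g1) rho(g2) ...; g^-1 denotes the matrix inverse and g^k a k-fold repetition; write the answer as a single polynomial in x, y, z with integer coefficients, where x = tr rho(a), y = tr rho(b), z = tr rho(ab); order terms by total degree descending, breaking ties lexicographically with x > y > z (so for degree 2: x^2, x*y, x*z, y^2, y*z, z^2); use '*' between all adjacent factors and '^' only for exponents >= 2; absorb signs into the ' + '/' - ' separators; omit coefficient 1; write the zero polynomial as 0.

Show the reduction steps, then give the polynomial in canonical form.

x^5*y^3*z - x^6*y^2 - x^4*y^4 - 2*x^4*y^2*z^2 + x^5*y*z - 2*x^3*y^3*z + x^3*y*z^3 + 7*x^4*y^2 + 3*x^2*y^4 + 5*x^2*y^2*z^2 - 5*x^3*y*z - x*y^3*z - 2*x*y*z^3 - x^4 - 13*x^2*y^2 - x^2*z^2 - y^4 - y^2*z^2 + 6*x*y*z + 4*x^2 + 4*y^2 + z^2 - 2

trace(a^2) = trace(a) trace(a) - trace(1)  (reduce the a square) = x^2 - 2
so trace(a^3) = trace(a) trace(a^2) - trace(a)  (reduce the a square) = x^3 - 3*x
so trace(b a^2) = trace(a) trace(b a) - trace(b)  (reduce the a square) = x*z - y
trace(a^2 b a) = trace(a) trace(b a^2) - trace(b a)  (reduce the a square) = x^2*z - x*y - z
trace(a b a^3) = trace(a) trace(a^2 b a) - trace(a^2 b)  (reduce the a square) = x^3*z - x^2*y - 2*x*z + y
reduce: trace(b a b a) = trace(a b) trace(a b) - trace(1)  (split on a) = z^2 - 2
reduce: trace(b a b) = trace(b) trace(a b) - trace(a)  (reduce the b square) = y*z - x
reduce: trace(a b a b a) = trace(a) trace(b a b a) - trace(b a b)  (reduce the a square) = x*z^2 - y*z - x
so trace(a b a^3 b) = trace(a) trace(a b a b a) - trace(a b a b)  (reduce the a square) = x^2*z^2 - x*y*z - x^2 - z^2 + 2
trace(b a^3 b^-1 a) = trace(a b a^3) trace(b) - trace(a b a^3 b)  (eliminate b^-1) = x^3*y*z - x^2*y^2 - x^2*z^2 - x*y*z + x^2 + y^2 + z^2 - 2
trace(a^-1 b a^3 b^-1) = trace(b a^3 b^-1) trace(a) - trace(b a^3 b^-1 a)  (eliminate a^-1) = -x^3*y*z + x^4 + x^2*y^2 + x^2*z^2 + x*y*z - 4*x^2 - y^2 - z^2 + 2
reduce: trace(a^3 b^-2 a^-1 b) = trace(a^-1 b a^3 b^-1) trace(b) - trace(a^-1 b a^3)  (eliminate b^-1) = -x^3*y^2*z + x^4*y + x^2*y^3 + x^2*y*z^2 + x*y^2*z - 4*x^2*y - y^3 - y*z^2 - x*z + 3*y
reduce: trace(a^4) = trace(a) trace(a^3) - trace(a^2)  (reduce the a square) = x^4 - 4*x^2 + 2
trace(b^2) = trace(b) trace(b) - trace(1)  (reduce the b square) = y^2 - 2
trace(b^2 a^2) = trace(a) trace(b^2 a) - trace(b^2)  (reduce the a square) = x*y*z - x^2 - y^2 + 2
trace(b^2 a^3) = trace(a) trace(b^2 a^2) - trace(b^2 a)  (reduce the a square) = x^2*y*z - x^3 - x*y^2 - y*z + 3*x
reduce: trace(b^2 a^4) = trace(a) trace(b^2 a^3) - trace(b^2 a^2)  (reduce the a square) = x^3*y*z - x^4 - x^2*y^2 - 2*x*y*z + 4*x^2 + y^2 - 2
trace(a b^2 a^4) = trace(a) trace(b^2 a^4) - trace(b^2 a^3)  (reduce the a square) = x^4*y*z - x^5 - x^3*y^2 - 3*x^2*y*z + 5*x^3 + 2*x*y^2 + y*z - 5*x
trace(a b a b^2 a^2) = trace(b) trace(a^3 b a b) - trace(a^3 b a)  (reduce the b square) = x^2*y*z^2 - x^3*z - x*y^2*z - y*z^2 + 2*x*z + y
so trace(b a b^2 a) = trace(b) trace(a b a b) - trace(a b a)  (reduce the b square) = y*z^2 - x*z - y
trace(b a b^2) = trace(b) trace(b a b) - trace(b a)  (reduce the b square) = y^2*z - x*y - z
so trace(a b a b^2 a) = trace(a) trace(b a b^2 a) - trace(b a b^2)  (reduce the a square) = x*y*z^2 - x^2*z - y^2*z + z
reduce: trace(a b^2 a^4 b) = trace(a) trace(a b a b^2 a^2) - trace(a b a b^2 a)  (reduce the a square) = x^3*y*z^2 - x^4*z - x^2*y^2*z - 2*x*y*z^2 + 3*x^2*z + y^2*z + x*y - z
trace(a b^2 a^4 b^-1) = trace(a b^2 a^4) trace(b) - trace(a b^2 a^4 b)  (eliminate b^-1) = x^4*y^2*z - x^5*y - x^3*y^3 - x^3*y*z^2 + x^4*z - 2*x^2*y^2*z + 5*x^3*y + 2*x*y^3 + 2*x*y*z^2 - 3*x^2*z - 6*x*y + z
trace(b^2 a^4 b^-2 a) = trace(a b^2 a^4 b^-1) trace(b) - trace(a b^2 a^4)  (eliminate b^-1) = x^4*y^3*z - x^5*y^2 - x^3*y^4 - x^3*y^2*z^2 - 2*x^2*y^3*z + x^5 + 6*x^3*y^2 + 2*x*y^4 + 2*x*y^2*z^2 - 5*x^3 - 8*x*y^2 + 5*x
trace(b a^4 b^-2 a^-1 b) = trace(b^2 a^4 b^-2) trace(a) - trace(b^2 a^4 b^-2 a)  (eliminate a^-1) = -x^4*y^3*z + x^5*y^2 + x^3*y^4 + x^3*y^2*z^2 + 2*x^2*y^3*z - 6*x^3*y^2 - 2*x*y^4 - 2*x*y^2*z^2 + x^3 + 8*x*y^2 - 3*x
reduce: trace(b^2 a b a^2) = trace(a) trace(b^2 a b a) - trace(b^2 a b)  (reduce the a square) = x*y*z^2 - x^2*z - y^2*z + z
so trace(a^2 b^2 a b a) = trace(a) trace(b^2 a b a^2) - trace(b^2 a b a)  (reduce the a square) = x^2*y*z^2 - x^3*z - x*y^2*z - y*z^2 + 2*x*z + y
trace(b a b a^4 b) = trace(a) trace(a^2 b^2 a b a) - trace(a^2 b^2 a b)  (reduce the a square) = x^3*y*z^2 - x^4*z - x^2*y^2*z - 2*x*y*z^2 + 3*x^2*z + y^2*z + x*y - z
so trace(b a b a b a) = trace(b a b a) trace(b a) - trace(a b)  (split on b) = z^3 - 3*z
so trace(a b a b a b a) = trace(a) trace(b a b a b a) - trace(b a b a b)  (reduce the a square) = x*z^3 - y*z^2 - 2*x*z + y
trace(b a b a b a^3) = trace(a) trace(a b a b a b a) - trace(a b a b a b)  (reduce the a square) = x^2*z^3 - x*y*z^2 - 2*x^2*z - z^3 + x*y + 3*z
reduce: trace(b a b a^4 b a) = trace(a) trace(b a b a b a^3) - trace(b a b a b a^2)  (reduce the a square) = x^3*z^3 - x^2*y*z^2 - 2*x^3*z - 2*x*z^3 + x^2*y + y*z^2 + 5*x*z - y
so trace(a^-1 b a b a^4 b) = trace(b a b a^4 b) trace(a) - trace(b a b a^4 b a)  (eliminate a^-1) = x^4*y*z^2 - x^5*z - x^3*y^2*z - x^3*z^3 - x^2*y*z^2 + 5*x^3*z + x*y^2*z + 2*x*z^3 - y*z^2 - 6*x*z + y
so trace(a^-1 b a b a^4 b^-1) = trace(a^-1 b a b a^4) trace(b) - trace(a^-1 b a b a^4 b)  (eliminate b^-1) = -x^4*y*z^2 + x^5*z + x^3*y^2*z + x^3*z^3 + 2*x^2*y*z^2 - 5*x^3*z - 2*x*y^2*z - 2*x*z^3 - x^2*y + 6*x*z + y
reduce: trace(b a^4 b^-2 a^-1 b a) = trace(a^-1 b a b a^4 b^-1) trace(b) - trace(a^-1 b a b a^4)  (eliminate b^-1) = -x^4*y^2*z^2 + x^5*y*z + x^3*y^3*z + x^3*y*z^3 + 2*x^2*y^2*z^2 - 5*x^3*y*z - 2*x*y^3*z - 2*x*y*z^3 - x^2*y^2 - x^2*z^2 + 7*x*y*z + x^2 + y^2 + z^2 - 2
trace(a^4 b^-2 a^-1 b a^-1 b) = trace(b a^4 b^-2 a^-1 b) trace(a) - trace(b a^4 b^-2 a^-1 b a)  (eliminate a^-1) = -x^5*y^3*z + x^6*y^2 + x^4*y^4 + 2*x^4*y^2*z^2 - x^5*y*z + x^3*y^3*z - x^3*y*z^3 - 6*x^4*y^2 - 2*x^2*y^4 - 4*x^2*y^2*z^2 + 5*x^3*y*z + 2*x*y^3*z + 2*x*y*z^3 + x^4 + 9*x^2*y^2 + x^2*z^2 - 7*x*y*z - 4*x^2 - y^2 - z^2 + 2
so trace(b^-2 a^-1 b a^-1 b^-1 a^4) = trace(a^4 b^-2 a^-1 b a^-1) trace(b) - trace(a^4 b^-2 a^-1 b a^-1 b)  (eliminate b^-1) = x^5*y^3*z - x^6*y^2 - x^4*y^4 - 2*x^4*y^2*z^2 + x^5*y*z - 2*x^3*y^3*z + x^3*y*z^3 + 7*x^4*y^2 + 3*x^2*y^4 + 5*x^2*y^2*z^2 - 5*x^3*y*z - x*y^3*z - 2*x*y*z^3 - x^4 - 13*x^2*y^2 - x^2*z^2 - y^4 - y^2*z^2 + 6*x*y*z + 4*x^2 + 4*y^2 + z^2 - 2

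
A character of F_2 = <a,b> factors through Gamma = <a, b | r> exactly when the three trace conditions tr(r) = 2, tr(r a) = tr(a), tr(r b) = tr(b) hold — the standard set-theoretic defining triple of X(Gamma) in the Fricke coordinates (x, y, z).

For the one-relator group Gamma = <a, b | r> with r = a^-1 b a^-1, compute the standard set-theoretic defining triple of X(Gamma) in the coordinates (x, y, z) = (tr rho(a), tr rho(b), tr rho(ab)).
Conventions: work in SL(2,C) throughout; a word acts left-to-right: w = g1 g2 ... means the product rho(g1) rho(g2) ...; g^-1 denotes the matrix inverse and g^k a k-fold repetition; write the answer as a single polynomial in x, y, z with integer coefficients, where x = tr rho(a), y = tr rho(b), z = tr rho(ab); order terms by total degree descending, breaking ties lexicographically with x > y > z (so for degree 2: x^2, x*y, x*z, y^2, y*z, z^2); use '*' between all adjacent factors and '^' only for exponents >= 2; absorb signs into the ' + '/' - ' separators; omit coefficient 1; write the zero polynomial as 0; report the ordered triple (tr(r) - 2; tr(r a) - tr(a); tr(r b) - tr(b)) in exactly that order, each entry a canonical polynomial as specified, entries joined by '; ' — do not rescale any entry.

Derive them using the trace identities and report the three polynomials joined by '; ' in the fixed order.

tr(b a^-1) = tr(b) tr(a) - tr(b a)   [inverse elimination on a] = x*y - z
so tr(a^-1 b a^-1) = tr(b a^-1) tr(a) - tr(b)   [inverse elimination on a] = x^2*y - x*z - y
tr(b^2) = tr(b) tr(b) - tr(1) = y^2 - 2
tr(b^2 a) = tr(b) tr(a b) - tr(a) = y*z - x
reduce: tr(b a^-1 b) = tr(b^2) tr(a) - tr(b^2 a) = x*y^2 - y*z - x
so tr(b a b a) = tr(a b) tr(a b) - tr(1) = z^2 - 2
tr(b a^-1 b a) = tr(b a b) tr(a) - tr(b a b a) = x*y*z - x^2 - z^2 + 2
so tr(a^-1 b a^-1 b) = tr(b a^-1 b) tr(a) - tr(b a^-1 b a) = x^2*y^2 - 2*x*y*z + z^2 - 2
assemble the triple (tr(r) - 2; tr(r a) - x; tr(r b) - y)

x^2*y - x*z - y - 2; x*y - x - z; x^2*y^2 - 2*x*y*z + z^2 - y - 2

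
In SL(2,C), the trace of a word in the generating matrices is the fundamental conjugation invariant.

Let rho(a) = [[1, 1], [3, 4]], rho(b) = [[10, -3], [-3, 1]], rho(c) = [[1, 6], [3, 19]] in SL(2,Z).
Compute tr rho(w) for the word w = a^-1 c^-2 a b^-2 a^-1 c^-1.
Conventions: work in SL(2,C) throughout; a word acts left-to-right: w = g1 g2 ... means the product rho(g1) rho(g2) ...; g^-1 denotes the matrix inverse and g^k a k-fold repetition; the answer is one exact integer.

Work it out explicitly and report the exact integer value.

1932704

rho(a^-1) = [[4, -1], [-3, 1]]
... * rho(c^-1) = [[19, -6], [-3, 1]]  ->  [[79, -25], [-60, 19]]
... * rho(c^-1) = [[19, -6], [-3, 1]]  ->  [[1576, -499], [-1197, 379]]
... * rho(a) = [[1, 1], [3, 4]]  ->  [[79, -420], [-60, 319]]
... * rho(b^-1) = [[1, 3], [3, 10]]  ->  [[-1181, -3963], [897, 3010]]
... * rho(b^-1) = [[1, 3], [3, 10]]  ->  [[-13070, -43173], [9927, 32791]]
... * rho(a^-1) = [[4, -1], [-3, 1]]  ->  [[77239, -30103], [-58665, 22864]]
... * rho(c^-1) = [[19, -6], [-3, 1]]  ->  [[1557850, -493537], [-1183227, 374854]]
tr = 1557850 + 374854 = 1932704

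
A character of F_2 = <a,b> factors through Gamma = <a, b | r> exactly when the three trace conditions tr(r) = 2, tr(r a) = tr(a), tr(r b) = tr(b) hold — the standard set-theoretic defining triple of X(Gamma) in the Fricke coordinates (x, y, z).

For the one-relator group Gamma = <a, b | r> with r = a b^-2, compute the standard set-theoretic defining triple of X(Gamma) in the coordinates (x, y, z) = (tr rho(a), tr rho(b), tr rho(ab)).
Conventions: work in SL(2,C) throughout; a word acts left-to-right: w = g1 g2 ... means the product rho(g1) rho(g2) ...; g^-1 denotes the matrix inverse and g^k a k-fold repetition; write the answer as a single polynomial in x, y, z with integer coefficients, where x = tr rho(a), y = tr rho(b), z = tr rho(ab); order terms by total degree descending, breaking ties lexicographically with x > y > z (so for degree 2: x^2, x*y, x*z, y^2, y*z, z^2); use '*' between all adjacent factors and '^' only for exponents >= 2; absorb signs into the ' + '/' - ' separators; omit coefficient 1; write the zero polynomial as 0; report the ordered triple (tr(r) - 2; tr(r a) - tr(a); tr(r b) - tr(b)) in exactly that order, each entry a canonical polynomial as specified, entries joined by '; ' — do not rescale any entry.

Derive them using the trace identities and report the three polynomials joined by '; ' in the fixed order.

reduce: trace(a b^-1) = trace(a) * trace(b) - trace(a b) = x*y - z
trace(a b^-2) = trace(a b^-1) * trace(b) - trace(a) = x*y^2 - y*z - x
trace(a^2) = trace(a) * trace(a) - trace(1)   [square of a] = x^2 - 2
reduce: trace(a^2 b) = trace(a) * trace(b a) - trace(b)   [square of a] = x*z - y
so trace(a^2 b^-1) = trace(a^2) * trace(b) - trace(a^2 b)   [inverse elimination on b] = x^2*y - x*z - y
so trace(a b^-2 a) = trace(a^2 b^-1) * trace(b) - trace(a^2)   [inverse elimination on b] = x^2*y^2 - x*y*z - x^2 - y^2 + 2
assemble the triple (trace(r) - 2; trace(r a) - x; trace(r b) - y)

x*y^2 - y*z - x - 2; x^2*y^2 - x*y*z - x^2 - y^2 - x + 2; x*y - y - z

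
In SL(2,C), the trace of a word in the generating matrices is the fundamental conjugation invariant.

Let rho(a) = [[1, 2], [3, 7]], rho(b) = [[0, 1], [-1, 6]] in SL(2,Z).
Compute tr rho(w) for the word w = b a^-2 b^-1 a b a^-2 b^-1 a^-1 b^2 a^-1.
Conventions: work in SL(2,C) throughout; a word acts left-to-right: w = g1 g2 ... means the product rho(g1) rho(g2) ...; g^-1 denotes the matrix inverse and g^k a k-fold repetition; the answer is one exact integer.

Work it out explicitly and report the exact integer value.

rho(b) = [[0, 1], [-1, 6]]
... * rho(a^-1) = [[7, -2], [-3, 1]]  ->  [[-3, 1], [-25, 8]]
... * rho(a^-1) = [[7, -2], [-3, 1]]  ->  [[-24, 7], [-199, 58]]
... * rho(b^-1) = [[6, -1], [1, 0]]  ->  [[-137, 24], [-1136, 199]]
... * rho(a) = [[1, 2], [3, 7]]  ->  [[-65, -106], [-539, -879]]
... * rho(b) = [[0, 1], [-1, 6]]  ->  [[106, -701], [879, -5813]]
... * rho(a^-1) = [[7, -2], [-3, 1]]  ->  [[2845, -913], [23592, -7571]]
... * rho(a^-1) = [[7, -2], [-3, 1]]  ->  [[22654, -6603], [187857, -54755]]
... * rho(b^-1) = [[6, -1], [1, 0]]  ->  [[129321, -22654], [1072387, -187857]]
... * rho(a^-1) = [[7, -2], [-3, 1]]  ->  [[973209, -281296], [8070280, -2332631]]
... * rho(b) = [[0, 1], [-1, 6]]  ->  [[281296, -714567], [2332631, -5925506]]
... * rho(b) = [[0, 1], [-1, 6]]  ->  [[714567, -4006106], [5925506, -33220405]]
... * rho(a^-1) = [[7, -2], [-3, 1]]  ->  [[17020287, -5435240], [141139757, -45071417]]
tr = 17020287 + -45071417 = -28051130

-28051130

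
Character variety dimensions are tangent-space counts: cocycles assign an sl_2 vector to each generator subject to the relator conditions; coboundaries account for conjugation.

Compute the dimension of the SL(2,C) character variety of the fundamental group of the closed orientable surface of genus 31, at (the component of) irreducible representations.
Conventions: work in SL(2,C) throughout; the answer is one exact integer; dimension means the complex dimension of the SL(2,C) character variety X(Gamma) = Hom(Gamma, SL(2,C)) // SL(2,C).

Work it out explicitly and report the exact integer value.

180

The genus-31 surface group: 2g = 62 generators, one relator prod [a_i, b_i].
Unconstrained cocycle data is one sl_2 vector per generator (186 dimensions), cut by the relator condition d_2(z) = 0.
d_2 is surjective at irreducible rho (its cokernel H^2 is dual to H^0 = 0), so dim Z^1 = 186 - 3 = 183.
dim B^1 = 3 (coboundaries, injective at irreducible rho).
dim H^1 = 183 - 3 = 180 = dim X.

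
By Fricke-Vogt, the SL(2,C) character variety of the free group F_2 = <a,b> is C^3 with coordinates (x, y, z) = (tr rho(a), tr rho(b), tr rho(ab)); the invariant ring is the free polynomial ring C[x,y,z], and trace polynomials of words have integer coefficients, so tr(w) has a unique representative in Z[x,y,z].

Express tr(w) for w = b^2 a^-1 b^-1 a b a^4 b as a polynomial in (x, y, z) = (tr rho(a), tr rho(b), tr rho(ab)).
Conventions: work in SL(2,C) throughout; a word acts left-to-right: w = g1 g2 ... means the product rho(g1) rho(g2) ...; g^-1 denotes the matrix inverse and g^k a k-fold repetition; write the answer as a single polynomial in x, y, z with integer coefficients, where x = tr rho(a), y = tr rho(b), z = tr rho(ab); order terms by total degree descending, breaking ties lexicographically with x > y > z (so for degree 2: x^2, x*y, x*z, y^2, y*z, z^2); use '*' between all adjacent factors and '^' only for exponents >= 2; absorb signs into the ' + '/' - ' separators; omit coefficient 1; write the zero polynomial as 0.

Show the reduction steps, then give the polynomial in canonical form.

-x^4*y^3*z^2 + x^5*y^2*z + 2*x^3*y^4*z + x^3*y^2*z^3 - x^4*y^3 + x^4*y*z^2 - x^2*y^5 + x^2*y^3*z^2 - x^5*z - 8*x^3*y^2*z - x^3*z^3 - 3*x*y^4*z - 2*x*y^2*z^3 + x^4*y + 6*x^2*y^3 + y^5 + y^3*z^2 + 5*x^3*z + 10*x*y^2*z + 2*x*z^3 - 5*x^2*y - 5*y^3 - 2*y*z^2 - 6*x*z + 5*y

tr(b a b a) = tr(a b)*tr(a b) - tr(1)   [split at repeated a] = z^2 - 2
tr(b a b) = tr(b)*tr(a b) - tr(a) = y*z - x
tr(b a b a^2) = tr(a)*tr(b a b a) - tr(b a b) = x*z^2 - y*z - x
reduce: tr(a b a^3 b) = tr(a)*tr(b a b a^2) - tr(b a b a) = x^2*z^2 - x*y*z - x^2 - z^2 + 2
tr(a b a) = tr(a)*tr(b a) - tr(b) = x*z - y
so tr(a^2 b a) = tr(a)*tr(a b a) - tr(a b) = x^2*z - x*y - z
tr(a b a^3) = tr(a)*tr(a^2 b a) - tr(a^2 b) = x^3*z - x^2*y - 2*x*z + y
tr(a^2 b^2 a b a) = tr(b)*tr(a b a^3 b) - tr(a b a^3) = x^2*y*z^2 - x^3*z - x*y^2*z - y*z^2 + 2*x*z + y
so tr(a^2 b^2 a b) = tr(b)*tr(a b a^2 b) - tr(a b a^2) = x*y*z^2 - x^2*z - y^2*z + z
tr(a b a^4 b^2) = tr(a)*tr(a^2 b^2 a b a) - tr(a^2 b^2 a b) = x^3*y*z^2 - x^4*z - x^2*y^2*z - 2*x*y*z^2 + 3*x^2*z + y^2*z + x*y - z
reduce: tr(b^2) = tr(b)*tr(b) - tr(1) = y^2 - 2
tr(b a^2 b) = tr(a)*tr(b^2 a) - tr(b^2) = x*y*z - x^2 - y^2 + 2
so tr(b a^2 b a^2) = tr(a)*tr(b a^2 b a) - tr(b a^2 b) = x^2*z^2 - 2*x*y*z + y^2 - 2
tr(a^2 b a^2 b a) = tr(a)*tr(b a^2 b a^2) - tr(b a^2 b a) = x^3*z^2 - 2*x^2*y*z + x*y^2 - x*z^2 + y*z - x
tr(a^2 b a^4 b) = tr(a)*tr(a^2 b a^2 b a) - tr(a^2 b a^2 b) = x^4*z^2 - 2*x^3*y*z + x^2*y^2 - 2*x^2*z^2 + 3*x*y*z - x^2 - y^2 + 2
reduce: tr(b a^5) = tr(a)*tr(a^3 b a) - tr(a^3 b) = x^4*z - x^3*y - 3*x^2*z + 2*x*y + z
tr(a^2 b a^4) = tr(a)*tr(b a^5) - tr(b a^4) = x^5*z - x^4*y - 4*x^3*z + 3*x^2*y + 3*x*z - y
so tr(a^2 b a^4 b^2) = tr(b)*tr(a^2 b a^4 b) - tr(a^2 b a^4) = x^4*y*z^2 - x^5*z - 2*x^3*y^2*z + x^4*y + x^2*y^3 - 2*x^2*y*z^2 + 4*x^3*z + 3*x*y^2*z - 4*x^2*y - y^3 - 3*x*z + 3*y
reduce: tr(a b a^4 b^3 a) = tr(b)*tr(a^2 b a^4 b^2) - tr(a^2 b a^4 b) = x^4*y^2*z^2 - x^5*y*z - 2*x^3*y^3*z + x^4*y^2 - x^4*z^2 + x^2*y^4 - 2*x^2*y^2*z^2 + 6*x^3*y*z + 3*x*y^3*z - 5*x^2*y^2 + 2*x^2*z^2 - y^4 - 6*x*y*z + x^2 + 4*y^2 - 2
reduce: tr(b a b a b a) = tr(b a)*tr(b a b a) - tr(b^-1 a^-1)   [split at repeated b] = z^3 - 3*z
tr(b a b a b) = tr(b)*tr(a b a b) - tr(a b a) = y*z^2 - x*z - y
reduce: tr(a b a b a^2 b) = tr(a)*tr(b a b a b a) - tr(b a b a b) = x*z^3 - y*z^2 - 2*x*z + y
tr(b a b a b a^2 b) = tr(b)*tr(a b a b a^2 b) - tr(a b a b a^2) = x*y*z^3 - x^2*z^2 - y^2*z^2 - x*y*z + x^2 + y^2 + z^2 - 2
tr(b^3 a b a b a^2) = tr(b)*tr(b a b a b a^2 b) - tr(b a b a b a^2) = x*y^2*z^3 - x^2*y*z^2 - y^3*z^2 - x*y^2*z - x*z^3 + x^2*y + y^3 + 2*y*z^2 + 2*x*z - 3*y
reduce: tr(b a b a b a b) = tr(b)*tr(a b a b a b) - tr(a b a b a) = y*z^3 - x*z^2 - 2*y*z + x
tr(b^3 a b a b a) = tr(b)*tr(b a b a b a b) - tr(b a b a b a) = y^2*z^3 - x*y*z^2 - 2*y^2*z - z^3 + x*y + 3*z
tr(a b^3 a b a b a^2) = tr(a)*tr(b^3 a b a b a^2) - tr(b^3 a b a b a) = x^2*y^2*z^3 - x^3*y*z^2 - x*y^3*z^2 - x^2*y^2*z - x^2*z^3 - y^2*z^3 + x^3*y + x*y^3 + 3*x*y*z^2 + 2*x^2*z + 2*y^2*z + z^3 - 4*x*y - 3*z
tr(a b a^4 b^3 a b) = tr(a)*tr(a b^3 a b a b a^2) - tr(a b^3 a b a b a) = x^3*y^2*z^3 - x^4*y*z^2 - x^2*y^3*z^2 - x^3*y^2*z - x^3*z^3 - 2*x*y^2*z^3 + x^4*y + x^2*y^3 + 4*x^2*y*z^2 + y^3*z^2 + 2*x^3*z + 3*x*y^2*z + 2*x*z^3 - 5*x^2*y - y^3 - 2*y*z^2 - 5*x*z + 3*y
so tr(b^-1 a b a^4 b^3 a) = tr(a b a^4 b^3 a)*tr(b) - tr(a b a^4 b^3 a b) = x^4*y^3*z^2 - x^5*y^2*z - 2*x^3*y^4*z - x^3*y^2*z^3 + x^4*y^3 + x^2*y^5 - x^2*y^3*z^2 + 7*x^3*y^2*z + x^3*z^3 + 3*x*y^4*z + 2*x*y^2*z^3 - x^4*y - 6*x^2*y^3 - 2*x^2*y*z^2 - y^5 - y^3*z^2 - 2*x^3*z - 9*x*y^2*z - 2*x*z^3 + 6*x^2*y + 5*y^3 + 2*y*z^2 + 5*x*z - 5*y
tr(b^2 a^-1 b^-1 a b a^4 b) = tr(b^-1 a b a^4 b^3)*tr(a) - tr(b^-1 a b a^4 b^3 a) = -x^4*y^3*z^2 + x^5*y^2*z + 2*x^3*y^4*z + x^3*y^2*z^3 - x^4*y^3 + x^4*y*z^2 - x^2*y^5 + x^2*y^3*z^2 - x^5*z - 8*x^3*y^2*z - x^3*z^3 - 3*x*y^4*z - 2*x*y^2*z^3 + x^4*y + 6*x^2*y^3 + y^5 + y^3*z^2 + 5*x^3*z + 10*x*y^2*z + 2*x*z^3 - 5*x^2*y - 5*y^3 - 2*y*z^2 - 6*x*z + 5*y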